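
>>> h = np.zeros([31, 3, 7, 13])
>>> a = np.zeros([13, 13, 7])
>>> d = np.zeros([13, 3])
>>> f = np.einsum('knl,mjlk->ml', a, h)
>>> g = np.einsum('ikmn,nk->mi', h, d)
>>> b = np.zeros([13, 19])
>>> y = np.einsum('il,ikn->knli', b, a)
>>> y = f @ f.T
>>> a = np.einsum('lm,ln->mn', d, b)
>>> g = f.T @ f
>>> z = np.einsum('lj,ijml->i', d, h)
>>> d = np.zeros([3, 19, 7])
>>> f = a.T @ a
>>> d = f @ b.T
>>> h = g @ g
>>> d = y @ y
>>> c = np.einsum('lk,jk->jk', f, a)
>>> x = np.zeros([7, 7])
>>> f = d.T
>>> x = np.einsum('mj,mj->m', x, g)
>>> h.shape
(7, 7)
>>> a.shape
(3, 19)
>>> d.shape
(31, 31)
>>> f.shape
(31, 31)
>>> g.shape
(7, 7)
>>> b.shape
(13, 19)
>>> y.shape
(31, 31)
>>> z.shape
(31,)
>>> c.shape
(3, 19)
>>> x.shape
(7,)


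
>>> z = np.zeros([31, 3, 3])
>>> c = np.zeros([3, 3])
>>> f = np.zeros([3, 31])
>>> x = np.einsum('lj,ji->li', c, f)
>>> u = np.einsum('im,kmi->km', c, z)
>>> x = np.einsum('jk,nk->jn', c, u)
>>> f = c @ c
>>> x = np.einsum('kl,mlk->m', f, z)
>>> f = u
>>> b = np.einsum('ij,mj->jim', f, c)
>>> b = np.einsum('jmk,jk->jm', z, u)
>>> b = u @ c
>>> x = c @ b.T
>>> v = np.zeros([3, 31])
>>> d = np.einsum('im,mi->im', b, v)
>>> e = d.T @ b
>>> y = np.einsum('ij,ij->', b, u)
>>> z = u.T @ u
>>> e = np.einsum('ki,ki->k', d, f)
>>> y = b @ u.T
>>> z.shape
(3, 3)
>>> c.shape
(3, 3)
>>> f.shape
(31, 3)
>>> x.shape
(3, 31)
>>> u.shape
(31, 3)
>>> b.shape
(31, 3)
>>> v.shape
(3, 31)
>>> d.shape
(31, 3)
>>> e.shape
(31,)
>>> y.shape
(31, 31)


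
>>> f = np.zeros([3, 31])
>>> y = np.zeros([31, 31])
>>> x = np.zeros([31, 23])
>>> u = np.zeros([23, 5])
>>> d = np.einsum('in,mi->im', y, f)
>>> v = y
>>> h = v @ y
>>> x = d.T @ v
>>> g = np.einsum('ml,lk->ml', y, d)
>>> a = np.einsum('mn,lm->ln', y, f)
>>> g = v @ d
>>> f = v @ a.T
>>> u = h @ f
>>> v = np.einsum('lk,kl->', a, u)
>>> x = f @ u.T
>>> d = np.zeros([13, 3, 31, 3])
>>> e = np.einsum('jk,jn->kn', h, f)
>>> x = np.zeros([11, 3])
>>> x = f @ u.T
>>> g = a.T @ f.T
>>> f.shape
(31, 3)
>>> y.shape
(31, 31)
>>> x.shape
(31, 31)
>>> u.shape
(31, 3)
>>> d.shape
(13, 3, 31, 3)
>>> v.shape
()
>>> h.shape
(31, 31)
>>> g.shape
(31, 31)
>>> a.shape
(3, 31)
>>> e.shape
(31, 3)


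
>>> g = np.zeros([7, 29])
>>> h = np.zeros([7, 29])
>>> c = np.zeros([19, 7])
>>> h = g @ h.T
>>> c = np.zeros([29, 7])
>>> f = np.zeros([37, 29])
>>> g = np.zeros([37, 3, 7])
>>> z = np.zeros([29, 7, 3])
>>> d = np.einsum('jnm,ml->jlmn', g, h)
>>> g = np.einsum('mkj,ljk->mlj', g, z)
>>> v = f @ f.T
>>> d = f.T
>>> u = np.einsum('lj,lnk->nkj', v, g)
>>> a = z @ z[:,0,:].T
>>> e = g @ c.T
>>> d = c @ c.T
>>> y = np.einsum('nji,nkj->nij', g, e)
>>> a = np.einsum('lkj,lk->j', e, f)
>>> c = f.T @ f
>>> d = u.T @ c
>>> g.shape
(37, 29, 7)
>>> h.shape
(7, 7)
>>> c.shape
(29, 29)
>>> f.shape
(37, 29)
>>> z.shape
(29, 7, 3)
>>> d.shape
(37, 7, 29)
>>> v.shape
(37, 37)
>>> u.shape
(29, 7, 37)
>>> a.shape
(29,)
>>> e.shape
(37, 29, 29)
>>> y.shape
(37, 7, 29)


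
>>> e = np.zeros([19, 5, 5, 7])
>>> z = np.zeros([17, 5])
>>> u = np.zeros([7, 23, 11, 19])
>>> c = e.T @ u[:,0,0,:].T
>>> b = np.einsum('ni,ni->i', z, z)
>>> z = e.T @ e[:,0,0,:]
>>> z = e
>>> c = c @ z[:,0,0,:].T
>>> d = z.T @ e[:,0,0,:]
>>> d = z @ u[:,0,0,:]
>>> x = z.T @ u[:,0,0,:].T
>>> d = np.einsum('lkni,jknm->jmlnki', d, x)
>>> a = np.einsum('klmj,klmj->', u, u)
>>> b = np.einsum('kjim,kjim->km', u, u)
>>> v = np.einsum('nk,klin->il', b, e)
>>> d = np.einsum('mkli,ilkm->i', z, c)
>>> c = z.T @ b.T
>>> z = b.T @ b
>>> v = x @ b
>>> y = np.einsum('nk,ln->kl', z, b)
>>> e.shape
(19, 5, 5, 7)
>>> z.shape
(19, 19)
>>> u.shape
(7, 23, 11, 19)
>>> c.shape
(7, 5, 5, 7)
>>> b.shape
(7, 19)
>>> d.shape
(7,)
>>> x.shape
(7, 5, 5, 7)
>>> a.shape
()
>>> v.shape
(7, 5, 5, 19)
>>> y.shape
(19, 7)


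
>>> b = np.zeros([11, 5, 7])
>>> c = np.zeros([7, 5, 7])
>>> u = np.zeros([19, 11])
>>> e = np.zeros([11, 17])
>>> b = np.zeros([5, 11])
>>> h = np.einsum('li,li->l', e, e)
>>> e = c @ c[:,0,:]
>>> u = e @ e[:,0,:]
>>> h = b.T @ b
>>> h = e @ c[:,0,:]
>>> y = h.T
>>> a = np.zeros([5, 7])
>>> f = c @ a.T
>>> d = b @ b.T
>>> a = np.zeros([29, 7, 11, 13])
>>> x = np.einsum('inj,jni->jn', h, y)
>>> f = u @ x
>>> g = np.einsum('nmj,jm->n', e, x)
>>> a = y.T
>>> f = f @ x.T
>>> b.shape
(5, 11)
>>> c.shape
(7, 5, 7)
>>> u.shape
(7, 5, 7)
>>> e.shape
(7, 5, 7)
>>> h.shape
(7, 5, 7)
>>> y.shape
(7, 5, 7)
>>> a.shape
(7, 5, 7)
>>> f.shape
(7, 5, 7)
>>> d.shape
(5, 5)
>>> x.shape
(7, 5)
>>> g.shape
(7,)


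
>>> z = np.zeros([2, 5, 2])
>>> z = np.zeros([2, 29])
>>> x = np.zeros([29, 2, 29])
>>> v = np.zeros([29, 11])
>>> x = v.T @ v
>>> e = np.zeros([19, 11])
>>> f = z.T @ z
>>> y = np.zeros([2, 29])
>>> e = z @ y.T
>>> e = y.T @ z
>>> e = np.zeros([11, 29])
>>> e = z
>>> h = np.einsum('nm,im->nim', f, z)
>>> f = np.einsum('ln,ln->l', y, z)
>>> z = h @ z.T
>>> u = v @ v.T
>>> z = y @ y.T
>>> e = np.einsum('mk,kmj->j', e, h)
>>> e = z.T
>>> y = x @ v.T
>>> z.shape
(2, 2)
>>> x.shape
(11, 11)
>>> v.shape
(29, 11)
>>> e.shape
(2, 2)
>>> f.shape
(2,)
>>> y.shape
(11, 29)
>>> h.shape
(29, 2, 29)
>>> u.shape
(29, 29)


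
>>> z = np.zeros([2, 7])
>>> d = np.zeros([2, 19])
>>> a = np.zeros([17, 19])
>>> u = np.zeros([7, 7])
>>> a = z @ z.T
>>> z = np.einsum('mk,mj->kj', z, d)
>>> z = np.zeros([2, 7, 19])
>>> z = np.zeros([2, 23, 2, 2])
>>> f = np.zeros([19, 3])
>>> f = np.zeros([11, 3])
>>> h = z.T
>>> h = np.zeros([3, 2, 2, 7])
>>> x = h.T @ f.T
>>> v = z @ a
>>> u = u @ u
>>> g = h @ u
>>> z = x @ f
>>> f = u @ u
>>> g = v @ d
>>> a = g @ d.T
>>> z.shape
(7, 2, 2, 3)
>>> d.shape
(2, 19)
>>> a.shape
(2, 23, 2, 2)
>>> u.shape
(7, 7)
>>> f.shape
(7, 7)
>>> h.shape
(3, 2, 2, 7)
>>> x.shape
(7, 2, 2, 11)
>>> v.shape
(2, 23, 2, 2)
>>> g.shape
(2, 23, 2, 19)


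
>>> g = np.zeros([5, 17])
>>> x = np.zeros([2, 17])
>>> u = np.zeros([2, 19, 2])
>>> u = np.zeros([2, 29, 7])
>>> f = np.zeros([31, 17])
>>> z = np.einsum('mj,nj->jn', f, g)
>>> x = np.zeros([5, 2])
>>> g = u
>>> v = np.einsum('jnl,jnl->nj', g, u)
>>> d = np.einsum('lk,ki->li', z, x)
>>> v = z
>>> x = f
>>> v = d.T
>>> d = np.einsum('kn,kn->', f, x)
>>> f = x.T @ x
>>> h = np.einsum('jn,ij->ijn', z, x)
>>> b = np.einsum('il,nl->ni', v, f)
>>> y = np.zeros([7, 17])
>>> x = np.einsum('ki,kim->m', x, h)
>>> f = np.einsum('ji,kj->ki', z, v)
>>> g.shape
(2, 29, 7)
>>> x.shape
(5,)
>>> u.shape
(2, 29, 7)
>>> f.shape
(2, 5)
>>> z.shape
(17, 5)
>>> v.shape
(2, 17)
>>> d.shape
()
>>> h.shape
(31, 17, 5)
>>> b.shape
(17, 2)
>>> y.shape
(7, 17)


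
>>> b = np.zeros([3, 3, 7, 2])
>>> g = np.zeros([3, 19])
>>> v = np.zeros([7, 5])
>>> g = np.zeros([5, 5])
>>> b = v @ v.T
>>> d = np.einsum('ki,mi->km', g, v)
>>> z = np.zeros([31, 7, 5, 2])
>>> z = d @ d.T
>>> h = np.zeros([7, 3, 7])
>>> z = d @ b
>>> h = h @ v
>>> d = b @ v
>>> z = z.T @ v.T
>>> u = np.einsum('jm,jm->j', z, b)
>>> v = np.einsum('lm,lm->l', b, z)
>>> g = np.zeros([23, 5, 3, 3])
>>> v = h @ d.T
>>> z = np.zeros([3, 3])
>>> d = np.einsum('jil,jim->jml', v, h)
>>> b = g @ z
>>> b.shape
(23, 5, 3, 3)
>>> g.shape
(23, 5, 3, 3)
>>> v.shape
(7, 3, 7)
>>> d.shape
(7, 5, 7)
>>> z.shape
(3, 3)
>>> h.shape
(7, 3, 5)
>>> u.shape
(7,)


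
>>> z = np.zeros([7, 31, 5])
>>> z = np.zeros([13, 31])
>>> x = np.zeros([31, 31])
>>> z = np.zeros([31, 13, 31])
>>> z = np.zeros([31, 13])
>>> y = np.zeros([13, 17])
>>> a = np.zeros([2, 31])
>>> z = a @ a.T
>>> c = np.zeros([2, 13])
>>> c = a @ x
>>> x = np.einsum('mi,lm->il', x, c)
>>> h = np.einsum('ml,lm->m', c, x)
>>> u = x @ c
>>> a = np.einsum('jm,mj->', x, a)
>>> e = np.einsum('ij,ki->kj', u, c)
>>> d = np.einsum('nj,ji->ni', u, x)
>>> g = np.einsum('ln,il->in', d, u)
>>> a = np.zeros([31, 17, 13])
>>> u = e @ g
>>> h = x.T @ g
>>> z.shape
(2, 2)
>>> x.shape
(31, 2)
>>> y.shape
(13, 17)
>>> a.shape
(31, 17, 13)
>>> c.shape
(2, 31)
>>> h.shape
(2, 2)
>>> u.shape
(2, 2)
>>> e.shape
(2, 31)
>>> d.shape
(31, 2)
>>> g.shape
(31, 2)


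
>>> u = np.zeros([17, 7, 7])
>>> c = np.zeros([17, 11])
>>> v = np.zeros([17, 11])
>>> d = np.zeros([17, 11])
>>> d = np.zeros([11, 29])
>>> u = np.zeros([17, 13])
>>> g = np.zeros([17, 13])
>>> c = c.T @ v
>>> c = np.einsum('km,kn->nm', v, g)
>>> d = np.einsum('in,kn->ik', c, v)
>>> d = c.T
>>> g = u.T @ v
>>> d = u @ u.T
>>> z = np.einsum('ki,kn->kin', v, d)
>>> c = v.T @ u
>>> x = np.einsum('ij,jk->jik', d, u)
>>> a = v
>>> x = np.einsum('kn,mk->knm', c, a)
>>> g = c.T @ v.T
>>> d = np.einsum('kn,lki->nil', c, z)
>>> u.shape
(17, 13)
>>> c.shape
(11, 13)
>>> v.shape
(17, 11)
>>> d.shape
(13, 17, 17)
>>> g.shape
(13, 17)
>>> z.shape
(17, 11, 17)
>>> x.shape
(11, 13, 17)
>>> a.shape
(17, 11)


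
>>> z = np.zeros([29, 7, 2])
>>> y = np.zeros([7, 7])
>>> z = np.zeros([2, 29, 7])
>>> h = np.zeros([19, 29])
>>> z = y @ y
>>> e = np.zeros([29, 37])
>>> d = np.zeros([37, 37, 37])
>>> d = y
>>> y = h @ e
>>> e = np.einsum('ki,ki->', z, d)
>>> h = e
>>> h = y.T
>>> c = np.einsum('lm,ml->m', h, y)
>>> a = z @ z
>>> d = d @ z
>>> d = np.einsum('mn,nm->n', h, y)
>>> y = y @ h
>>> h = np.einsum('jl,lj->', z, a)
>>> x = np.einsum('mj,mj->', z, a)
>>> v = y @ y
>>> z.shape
(7, 7)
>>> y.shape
(19, 19)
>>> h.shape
()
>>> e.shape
()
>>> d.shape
(19,)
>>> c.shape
(19,)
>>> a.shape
(7, 7)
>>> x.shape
()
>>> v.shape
(19, 19)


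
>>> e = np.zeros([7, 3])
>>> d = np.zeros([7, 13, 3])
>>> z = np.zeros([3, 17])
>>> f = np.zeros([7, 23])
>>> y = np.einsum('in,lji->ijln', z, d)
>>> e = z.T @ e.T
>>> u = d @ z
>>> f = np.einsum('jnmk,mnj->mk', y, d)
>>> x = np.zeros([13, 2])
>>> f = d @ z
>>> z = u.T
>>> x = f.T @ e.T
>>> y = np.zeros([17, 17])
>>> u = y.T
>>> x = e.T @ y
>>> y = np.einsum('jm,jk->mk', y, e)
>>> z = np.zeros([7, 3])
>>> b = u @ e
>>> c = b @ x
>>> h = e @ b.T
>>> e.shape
(17, 7)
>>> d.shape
(7, 13, 3)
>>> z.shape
(7, 3)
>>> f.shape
(7, 13, 17)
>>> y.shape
(17, 7)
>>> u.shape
(17, 17)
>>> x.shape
(7, 17)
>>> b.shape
(17, 7)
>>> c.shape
(17, 17)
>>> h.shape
(17, 17)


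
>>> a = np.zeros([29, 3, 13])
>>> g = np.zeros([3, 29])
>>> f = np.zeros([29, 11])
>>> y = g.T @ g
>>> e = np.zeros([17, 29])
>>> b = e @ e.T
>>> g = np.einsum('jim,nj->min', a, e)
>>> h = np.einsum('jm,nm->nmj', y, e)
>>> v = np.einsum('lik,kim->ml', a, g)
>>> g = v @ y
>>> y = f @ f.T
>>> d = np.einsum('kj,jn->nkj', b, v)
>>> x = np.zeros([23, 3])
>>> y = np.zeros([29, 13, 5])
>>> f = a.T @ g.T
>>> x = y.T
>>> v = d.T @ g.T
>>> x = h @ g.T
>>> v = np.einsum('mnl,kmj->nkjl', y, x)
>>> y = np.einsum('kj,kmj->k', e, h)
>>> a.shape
(29, 3, 13)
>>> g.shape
(17, 29)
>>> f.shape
(13, 3, 17)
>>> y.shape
(17,)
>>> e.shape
(17, 29)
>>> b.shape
(17, 17)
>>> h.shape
(17, 29, 29)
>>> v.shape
(13, 17, 17, 5)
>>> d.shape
(29, 17, 17)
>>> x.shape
(17, 29, 17)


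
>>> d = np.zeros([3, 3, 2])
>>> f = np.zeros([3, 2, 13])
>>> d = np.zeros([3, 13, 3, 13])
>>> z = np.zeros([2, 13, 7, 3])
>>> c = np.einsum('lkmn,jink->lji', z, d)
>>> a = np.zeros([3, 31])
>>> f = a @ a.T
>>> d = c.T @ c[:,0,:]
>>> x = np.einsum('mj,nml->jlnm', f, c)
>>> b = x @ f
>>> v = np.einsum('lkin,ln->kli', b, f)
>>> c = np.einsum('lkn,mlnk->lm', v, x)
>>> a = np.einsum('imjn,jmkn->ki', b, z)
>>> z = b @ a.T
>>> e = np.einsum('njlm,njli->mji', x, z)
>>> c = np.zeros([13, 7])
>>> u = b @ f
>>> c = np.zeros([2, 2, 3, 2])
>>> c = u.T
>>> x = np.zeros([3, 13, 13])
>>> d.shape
(13, 3, 13)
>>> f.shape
(3, 3)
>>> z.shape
(3, 13, 2, 7)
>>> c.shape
(3, 2, 13, 3)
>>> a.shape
(7, 3)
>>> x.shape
(3, 13, 13)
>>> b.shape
(3, 13, 2, 3)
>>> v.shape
(13, 3, 2)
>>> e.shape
(3, 13, 7)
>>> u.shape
(3, 13, 2, 3)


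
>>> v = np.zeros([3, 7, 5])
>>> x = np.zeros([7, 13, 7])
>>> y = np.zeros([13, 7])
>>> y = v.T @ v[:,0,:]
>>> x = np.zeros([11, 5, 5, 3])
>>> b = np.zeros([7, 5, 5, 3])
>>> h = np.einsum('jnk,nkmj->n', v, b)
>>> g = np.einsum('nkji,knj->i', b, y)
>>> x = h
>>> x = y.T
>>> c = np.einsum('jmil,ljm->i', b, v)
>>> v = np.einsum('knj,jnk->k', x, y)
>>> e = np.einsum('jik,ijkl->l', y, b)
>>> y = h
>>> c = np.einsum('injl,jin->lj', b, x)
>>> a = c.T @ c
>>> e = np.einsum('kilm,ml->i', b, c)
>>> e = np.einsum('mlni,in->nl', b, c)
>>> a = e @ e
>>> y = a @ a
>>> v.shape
(5,)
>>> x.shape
(5, 7, 5)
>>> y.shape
(5, 5)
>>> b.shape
(7, 5, 5, 3)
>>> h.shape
(7,)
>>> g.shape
(3,)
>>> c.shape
(3, 5)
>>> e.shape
(5, 5)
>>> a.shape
(5, 5)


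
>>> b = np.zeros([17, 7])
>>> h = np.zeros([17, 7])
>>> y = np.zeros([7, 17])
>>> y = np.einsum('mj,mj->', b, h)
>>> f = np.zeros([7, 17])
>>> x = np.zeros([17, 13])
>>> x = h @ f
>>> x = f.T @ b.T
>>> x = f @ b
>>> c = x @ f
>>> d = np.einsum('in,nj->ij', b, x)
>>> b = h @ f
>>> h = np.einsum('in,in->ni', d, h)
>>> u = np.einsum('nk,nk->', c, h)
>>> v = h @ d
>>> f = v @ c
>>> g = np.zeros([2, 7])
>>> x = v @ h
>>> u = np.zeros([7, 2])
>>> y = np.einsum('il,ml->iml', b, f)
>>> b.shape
(17, 17)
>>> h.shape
(7, 17)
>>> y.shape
(17, 7, 17)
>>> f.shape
(7, 17)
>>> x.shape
(7, 17)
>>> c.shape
(7, 17)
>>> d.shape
(17, 7)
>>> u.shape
(7, 2)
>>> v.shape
(7, 7)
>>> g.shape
(2, 7)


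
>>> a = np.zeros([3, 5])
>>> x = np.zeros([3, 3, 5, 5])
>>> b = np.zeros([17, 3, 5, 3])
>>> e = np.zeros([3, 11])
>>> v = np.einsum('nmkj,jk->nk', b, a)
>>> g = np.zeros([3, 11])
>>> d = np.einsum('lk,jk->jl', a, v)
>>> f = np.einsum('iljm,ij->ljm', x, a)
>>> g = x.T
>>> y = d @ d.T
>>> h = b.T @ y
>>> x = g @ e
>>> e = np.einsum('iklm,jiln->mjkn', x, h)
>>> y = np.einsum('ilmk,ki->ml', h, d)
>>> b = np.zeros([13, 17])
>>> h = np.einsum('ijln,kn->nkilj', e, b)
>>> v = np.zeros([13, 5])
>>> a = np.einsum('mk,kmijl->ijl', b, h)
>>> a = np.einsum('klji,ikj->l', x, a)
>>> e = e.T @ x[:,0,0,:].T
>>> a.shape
(5,)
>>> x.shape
(5, 5, 3, 11)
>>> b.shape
(13, 17)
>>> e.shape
(17, 5, 3, 5)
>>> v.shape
(13, 5)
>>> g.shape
(5, 5, 3, 3)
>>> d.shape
(17, 3)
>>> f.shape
(3, 5, 5)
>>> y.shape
(3, 5)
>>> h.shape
(17, 13, 11, 5, 3)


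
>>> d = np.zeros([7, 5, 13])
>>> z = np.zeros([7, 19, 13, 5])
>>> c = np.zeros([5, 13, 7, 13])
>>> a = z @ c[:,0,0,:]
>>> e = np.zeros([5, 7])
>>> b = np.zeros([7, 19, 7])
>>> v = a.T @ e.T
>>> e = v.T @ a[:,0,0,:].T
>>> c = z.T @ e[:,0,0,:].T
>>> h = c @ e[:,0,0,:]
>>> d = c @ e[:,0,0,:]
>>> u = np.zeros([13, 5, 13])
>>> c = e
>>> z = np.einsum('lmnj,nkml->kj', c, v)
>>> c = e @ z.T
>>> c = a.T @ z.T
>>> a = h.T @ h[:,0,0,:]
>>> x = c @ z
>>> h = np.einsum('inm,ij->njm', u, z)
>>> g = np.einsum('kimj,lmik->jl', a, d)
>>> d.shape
(5, 13, 19, 7)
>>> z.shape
(13, 7)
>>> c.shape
(13, 13, 19, 13)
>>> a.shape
(7, 19, 13, 7)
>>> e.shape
(5, 19, 13, 7)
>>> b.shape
(7, 19, 7)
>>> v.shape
(13, 13, 19, 5)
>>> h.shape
(5, 7, 13)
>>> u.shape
(13, 5, 13)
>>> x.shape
(13, 13, 19, 7)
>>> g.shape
(7, 5)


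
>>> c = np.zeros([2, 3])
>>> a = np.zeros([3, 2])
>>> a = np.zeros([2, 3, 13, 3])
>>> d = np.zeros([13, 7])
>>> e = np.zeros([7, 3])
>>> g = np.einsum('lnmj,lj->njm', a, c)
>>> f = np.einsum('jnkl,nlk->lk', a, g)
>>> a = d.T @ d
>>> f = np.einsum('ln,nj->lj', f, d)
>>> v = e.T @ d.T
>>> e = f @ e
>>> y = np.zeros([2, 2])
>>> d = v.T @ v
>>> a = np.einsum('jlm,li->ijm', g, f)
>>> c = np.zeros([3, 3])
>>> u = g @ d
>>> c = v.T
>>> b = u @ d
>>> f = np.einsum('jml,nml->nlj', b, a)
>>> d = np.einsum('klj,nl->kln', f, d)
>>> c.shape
(13, 3)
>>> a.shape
(7, 3, 13)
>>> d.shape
(7, 13, 13)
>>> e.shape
(3, 3)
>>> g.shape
(3, 3, 13)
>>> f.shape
(7, 13, 3)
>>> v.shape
(3, 13)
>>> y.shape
(2, 2)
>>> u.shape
(3, 3, 13)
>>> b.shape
(3, 3, 13)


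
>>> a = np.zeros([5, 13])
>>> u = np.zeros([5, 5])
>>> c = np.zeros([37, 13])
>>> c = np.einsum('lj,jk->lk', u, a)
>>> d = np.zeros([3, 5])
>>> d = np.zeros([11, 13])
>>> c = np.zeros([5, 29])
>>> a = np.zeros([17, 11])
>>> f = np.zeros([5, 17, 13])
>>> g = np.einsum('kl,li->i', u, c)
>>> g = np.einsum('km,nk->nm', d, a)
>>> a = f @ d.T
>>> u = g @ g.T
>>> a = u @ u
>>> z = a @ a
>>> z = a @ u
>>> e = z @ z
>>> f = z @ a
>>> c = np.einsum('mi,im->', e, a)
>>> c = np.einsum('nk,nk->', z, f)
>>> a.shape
(17, 17)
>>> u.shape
(17, 17)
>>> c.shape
()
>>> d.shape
(11, 13)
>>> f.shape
(17, 17)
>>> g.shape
(17, 13)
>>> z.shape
(17, 17)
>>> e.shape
(17, 17)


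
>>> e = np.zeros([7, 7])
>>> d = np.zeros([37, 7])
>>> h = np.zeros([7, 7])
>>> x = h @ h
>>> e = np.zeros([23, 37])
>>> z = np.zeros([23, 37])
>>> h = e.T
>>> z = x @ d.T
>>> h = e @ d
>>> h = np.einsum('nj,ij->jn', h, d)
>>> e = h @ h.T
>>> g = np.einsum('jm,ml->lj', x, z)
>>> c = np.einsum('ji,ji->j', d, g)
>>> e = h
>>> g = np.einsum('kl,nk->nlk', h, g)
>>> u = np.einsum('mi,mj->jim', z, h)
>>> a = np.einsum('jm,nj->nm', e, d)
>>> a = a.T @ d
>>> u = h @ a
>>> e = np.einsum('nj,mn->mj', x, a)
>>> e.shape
(23, 7)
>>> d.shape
(37, 7)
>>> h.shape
(7, 23)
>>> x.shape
(7, 7)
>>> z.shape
(7, 37)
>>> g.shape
(37, 23, 7)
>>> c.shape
(37,)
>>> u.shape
(7, 7)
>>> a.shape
(23, 7)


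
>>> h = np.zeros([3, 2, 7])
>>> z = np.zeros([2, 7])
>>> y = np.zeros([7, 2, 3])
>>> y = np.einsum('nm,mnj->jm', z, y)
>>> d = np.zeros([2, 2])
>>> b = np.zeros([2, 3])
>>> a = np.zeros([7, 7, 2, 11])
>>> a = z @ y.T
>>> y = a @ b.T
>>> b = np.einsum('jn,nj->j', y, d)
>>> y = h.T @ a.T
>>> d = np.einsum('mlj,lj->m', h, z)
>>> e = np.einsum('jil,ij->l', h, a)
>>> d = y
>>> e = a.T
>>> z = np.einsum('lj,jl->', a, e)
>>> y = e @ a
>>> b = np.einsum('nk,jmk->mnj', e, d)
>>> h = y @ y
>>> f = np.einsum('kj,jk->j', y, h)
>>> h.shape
(3, 3)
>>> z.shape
()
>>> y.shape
(3, 3)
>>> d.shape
(7, 2, 2)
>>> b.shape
(2, 3, 7)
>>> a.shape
(2, 3)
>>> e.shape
(3, 2)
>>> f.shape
(3,)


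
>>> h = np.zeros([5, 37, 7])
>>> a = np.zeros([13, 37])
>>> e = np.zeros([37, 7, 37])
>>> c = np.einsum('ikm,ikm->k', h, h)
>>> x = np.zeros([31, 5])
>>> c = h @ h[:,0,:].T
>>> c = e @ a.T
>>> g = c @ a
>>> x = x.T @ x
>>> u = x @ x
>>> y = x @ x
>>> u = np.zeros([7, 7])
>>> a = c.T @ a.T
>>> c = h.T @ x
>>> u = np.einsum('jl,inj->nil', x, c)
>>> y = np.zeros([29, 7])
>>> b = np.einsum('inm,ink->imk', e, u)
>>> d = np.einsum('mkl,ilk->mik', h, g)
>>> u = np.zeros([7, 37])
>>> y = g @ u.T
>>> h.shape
(5, 37, 7)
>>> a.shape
(13, 7, 13)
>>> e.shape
(37, 7, 37)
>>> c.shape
(7, 37, 5)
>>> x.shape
(5, 5)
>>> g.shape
(37, 7, 37)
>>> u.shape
(7, 37)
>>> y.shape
(37, 7, 7)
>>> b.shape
(37, 37, 5)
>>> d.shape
(5, 37, 37)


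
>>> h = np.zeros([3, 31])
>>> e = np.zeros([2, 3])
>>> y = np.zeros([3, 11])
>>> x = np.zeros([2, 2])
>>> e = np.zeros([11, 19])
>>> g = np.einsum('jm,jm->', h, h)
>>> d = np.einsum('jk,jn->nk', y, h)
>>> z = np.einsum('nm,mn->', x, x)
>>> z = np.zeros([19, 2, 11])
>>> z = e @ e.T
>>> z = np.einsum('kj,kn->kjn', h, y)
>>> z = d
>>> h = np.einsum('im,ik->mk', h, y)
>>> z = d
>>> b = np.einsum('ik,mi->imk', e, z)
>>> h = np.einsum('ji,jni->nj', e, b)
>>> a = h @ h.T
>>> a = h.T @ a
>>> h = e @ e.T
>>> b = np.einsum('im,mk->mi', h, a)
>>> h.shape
(11, 11)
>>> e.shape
(11, 19)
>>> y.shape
(3, 11)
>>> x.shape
(2, 2)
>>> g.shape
()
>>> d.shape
(31, 11)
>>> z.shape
(31, 11)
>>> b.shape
(11, 11)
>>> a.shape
(11, 31)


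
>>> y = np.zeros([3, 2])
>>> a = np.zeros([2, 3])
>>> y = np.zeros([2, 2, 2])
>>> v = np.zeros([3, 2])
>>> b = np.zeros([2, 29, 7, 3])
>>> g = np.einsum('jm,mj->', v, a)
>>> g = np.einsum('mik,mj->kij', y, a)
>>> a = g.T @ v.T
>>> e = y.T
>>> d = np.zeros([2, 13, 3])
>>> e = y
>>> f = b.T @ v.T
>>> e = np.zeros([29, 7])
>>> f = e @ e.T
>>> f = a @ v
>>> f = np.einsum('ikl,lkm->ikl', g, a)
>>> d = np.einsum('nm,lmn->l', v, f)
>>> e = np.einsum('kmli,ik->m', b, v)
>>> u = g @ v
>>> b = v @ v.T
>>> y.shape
(2, 2, 2)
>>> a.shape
(3, 2, 3)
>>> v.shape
(3, 2)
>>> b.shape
(3, 3)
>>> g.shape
(2, 2, 3)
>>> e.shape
(29,)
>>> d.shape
(2,)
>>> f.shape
(2, 2, 3)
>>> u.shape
(2, 2, 2)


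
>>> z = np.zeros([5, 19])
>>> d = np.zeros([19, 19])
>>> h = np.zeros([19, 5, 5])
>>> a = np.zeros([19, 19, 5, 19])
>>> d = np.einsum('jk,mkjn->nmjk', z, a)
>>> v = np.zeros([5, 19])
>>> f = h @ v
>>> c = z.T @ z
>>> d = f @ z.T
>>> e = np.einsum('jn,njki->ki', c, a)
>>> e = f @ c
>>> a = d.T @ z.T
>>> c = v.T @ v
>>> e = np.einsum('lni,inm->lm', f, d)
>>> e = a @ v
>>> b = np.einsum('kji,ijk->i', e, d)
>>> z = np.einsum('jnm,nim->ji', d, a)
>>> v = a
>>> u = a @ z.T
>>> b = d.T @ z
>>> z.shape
(19, 5)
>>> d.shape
(19, 5, 5)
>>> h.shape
(19, 5, 5)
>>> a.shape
(5, 5, 5)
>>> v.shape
(5, 5, 5)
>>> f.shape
(19, 5, 19)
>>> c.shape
(19, 19)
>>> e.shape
(5, 5, 19)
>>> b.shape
(5, 5, 5)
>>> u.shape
(5, 5, 19)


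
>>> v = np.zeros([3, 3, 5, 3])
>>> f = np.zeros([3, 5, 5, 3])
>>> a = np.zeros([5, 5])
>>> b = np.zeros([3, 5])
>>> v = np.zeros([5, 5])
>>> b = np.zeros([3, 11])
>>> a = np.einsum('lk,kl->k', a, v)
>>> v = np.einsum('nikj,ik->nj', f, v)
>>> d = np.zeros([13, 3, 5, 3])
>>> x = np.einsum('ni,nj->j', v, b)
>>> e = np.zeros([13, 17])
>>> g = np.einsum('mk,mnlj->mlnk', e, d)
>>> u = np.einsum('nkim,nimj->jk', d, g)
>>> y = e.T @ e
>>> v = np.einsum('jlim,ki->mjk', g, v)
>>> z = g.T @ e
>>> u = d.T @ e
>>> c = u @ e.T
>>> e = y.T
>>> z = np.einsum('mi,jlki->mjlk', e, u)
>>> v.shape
(17, 13, 3)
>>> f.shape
(3, 5, 5, 3)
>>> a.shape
(5,)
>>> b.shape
(3, 11)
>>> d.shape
(13, 3, 5, 3)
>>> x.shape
(11,)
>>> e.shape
(17, 17)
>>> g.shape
(13, 5, 3, 17)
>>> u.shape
(3, 5, 3, 17)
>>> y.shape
(17, 17)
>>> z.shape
(17, 3, 5, 3)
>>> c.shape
(3, 5, 3, 13)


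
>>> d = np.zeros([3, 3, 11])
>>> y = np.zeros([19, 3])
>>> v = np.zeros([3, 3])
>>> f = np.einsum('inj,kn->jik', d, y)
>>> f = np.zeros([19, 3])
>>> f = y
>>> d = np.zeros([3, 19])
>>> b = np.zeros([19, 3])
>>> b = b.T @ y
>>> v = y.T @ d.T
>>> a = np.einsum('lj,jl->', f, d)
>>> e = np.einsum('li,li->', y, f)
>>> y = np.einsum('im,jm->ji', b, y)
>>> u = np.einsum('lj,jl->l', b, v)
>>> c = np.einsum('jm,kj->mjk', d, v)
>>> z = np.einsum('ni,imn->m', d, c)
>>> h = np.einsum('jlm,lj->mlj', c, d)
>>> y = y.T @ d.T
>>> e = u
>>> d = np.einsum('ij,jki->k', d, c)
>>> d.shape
(3,)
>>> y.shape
(3, 3)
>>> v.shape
(3, 3)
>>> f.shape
(19, 3)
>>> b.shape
(3, 3)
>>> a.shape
()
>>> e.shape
(3,)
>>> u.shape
(3,)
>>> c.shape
(19, 3, 3)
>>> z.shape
(3,)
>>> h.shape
(3, 3, 19)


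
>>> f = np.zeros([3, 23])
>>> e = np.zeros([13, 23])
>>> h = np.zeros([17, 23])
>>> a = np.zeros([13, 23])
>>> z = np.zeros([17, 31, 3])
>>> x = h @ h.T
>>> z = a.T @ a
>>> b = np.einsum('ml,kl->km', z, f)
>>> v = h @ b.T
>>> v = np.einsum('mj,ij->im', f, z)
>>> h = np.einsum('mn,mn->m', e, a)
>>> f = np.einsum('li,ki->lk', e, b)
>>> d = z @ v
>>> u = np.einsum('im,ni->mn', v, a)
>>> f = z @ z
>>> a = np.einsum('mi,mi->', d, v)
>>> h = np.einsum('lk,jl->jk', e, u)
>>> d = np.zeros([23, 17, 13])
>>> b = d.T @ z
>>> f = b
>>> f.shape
(13, 17, 23)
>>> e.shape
(13, 23)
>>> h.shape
(3, 23)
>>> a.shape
()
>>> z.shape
(23, 23)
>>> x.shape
(17, 17)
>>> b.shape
(13, 17, 23)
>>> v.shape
(23, 3)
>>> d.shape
(23, 17, 13)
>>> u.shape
(3, 13)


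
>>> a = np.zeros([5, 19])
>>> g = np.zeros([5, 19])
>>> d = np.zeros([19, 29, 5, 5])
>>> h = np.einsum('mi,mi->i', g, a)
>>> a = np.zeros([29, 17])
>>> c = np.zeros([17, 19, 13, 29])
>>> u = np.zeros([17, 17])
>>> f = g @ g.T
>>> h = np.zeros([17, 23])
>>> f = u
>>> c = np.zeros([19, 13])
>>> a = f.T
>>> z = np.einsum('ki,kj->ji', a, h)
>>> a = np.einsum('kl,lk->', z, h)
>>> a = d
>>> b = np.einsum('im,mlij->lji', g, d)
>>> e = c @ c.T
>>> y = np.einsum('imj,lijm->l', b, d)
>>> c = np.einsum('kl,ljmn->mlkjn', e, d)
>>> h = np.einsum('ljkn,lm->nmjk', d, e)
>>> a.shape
(19, 29, 5, 5)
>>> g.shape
(5, 19)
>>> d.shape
(19, 29, 5, 5)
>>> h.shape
(5, 19, 29, 5)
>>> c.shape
(5, 19, 19, 29, 5)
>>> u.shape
(17, 17)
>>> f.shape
(17, 17)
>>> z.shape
(23, 17)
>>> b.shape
(29, 5, 5)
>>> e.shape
(19, 19)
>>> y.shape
(19,)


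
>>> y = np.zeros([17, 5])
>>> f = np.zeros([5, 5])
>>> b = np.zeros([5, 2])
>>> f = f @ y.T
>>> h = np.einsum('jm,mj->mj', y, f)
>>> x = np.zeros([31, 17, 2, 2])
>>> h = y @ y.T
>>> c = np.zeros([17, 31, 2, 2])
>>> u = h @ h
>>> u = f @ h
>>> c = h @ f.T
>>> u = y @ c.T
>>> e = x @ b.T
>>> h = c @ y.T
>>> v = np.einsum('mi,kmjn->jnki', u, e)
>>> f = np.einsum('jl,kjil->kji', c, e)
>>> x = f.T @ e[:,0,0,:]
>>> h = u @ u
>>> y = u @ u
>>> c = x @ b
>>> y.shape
(17, 17)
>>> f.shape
(31, 17, 2)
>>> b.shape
(5, 2)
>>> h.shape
(17, 17)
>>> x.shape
(2, 17, 5)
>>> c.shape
(2, 17, 2)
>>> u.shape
(17, 17)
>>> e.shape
(31, 17, 2, 5)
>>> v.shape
(2, 5, 31, 17)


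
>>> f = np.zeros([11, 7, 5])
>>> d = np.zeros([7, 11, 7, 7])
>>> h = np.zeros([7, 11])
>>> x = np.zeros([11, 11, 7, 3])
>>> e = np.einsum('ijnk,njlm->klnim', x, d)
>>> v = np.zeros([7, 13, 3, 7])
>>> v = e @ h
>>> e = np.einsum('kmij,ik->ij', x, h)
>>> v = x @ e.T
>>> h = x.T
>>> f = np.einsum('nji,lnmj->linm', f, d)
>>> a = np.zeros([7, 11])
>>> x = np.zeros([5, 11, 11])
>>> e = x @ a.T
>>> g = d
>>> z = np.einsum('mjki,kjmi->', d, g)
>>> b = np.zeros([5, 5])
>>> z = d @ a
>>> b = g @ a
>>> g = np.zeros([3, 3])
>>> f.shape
(7, 5, 11, 7)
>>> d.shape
(7, 11, 7, 7)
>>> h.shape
(3, 7, 11, 11)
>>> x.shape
(5, 11, 11)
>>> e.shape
(5, 11, 7)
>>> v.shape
(11, 11, 7, 7)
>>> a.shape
(7, 11)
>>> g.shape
(3, 3)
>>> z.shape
(7, 11, 7, 11)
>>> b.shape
(7, 11, 7, 11)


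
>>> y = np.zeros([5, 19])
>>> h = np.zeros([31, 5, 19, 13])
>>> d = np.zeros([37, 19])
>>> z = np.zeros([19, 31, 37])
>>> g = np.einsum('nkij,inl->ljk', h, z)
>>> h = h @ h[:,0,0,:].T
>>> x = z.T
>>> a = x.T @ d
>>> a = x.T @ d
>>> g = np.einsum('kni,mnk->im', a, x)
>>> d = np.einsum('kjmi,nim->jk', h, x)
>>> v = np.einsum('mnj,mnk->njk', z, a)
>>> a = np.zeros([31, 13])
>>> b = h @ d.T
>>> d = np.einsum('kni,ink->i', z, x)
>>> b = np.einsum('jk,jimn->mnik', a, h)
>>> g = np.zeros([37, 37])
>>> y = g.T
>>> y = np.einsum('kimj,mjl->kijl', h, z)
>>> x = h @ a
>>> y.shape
(31, 5, 31, 37)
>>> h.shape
(31, 5, 19, 31)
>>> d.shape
(37,)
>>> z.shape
(19, 31, 37)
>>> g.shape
(37, 37)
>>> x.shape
(31, 5, 19, 13)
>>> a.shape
(31, 13)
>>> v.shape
(31, 37, 19)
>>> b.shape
(19, 31, 5, 13)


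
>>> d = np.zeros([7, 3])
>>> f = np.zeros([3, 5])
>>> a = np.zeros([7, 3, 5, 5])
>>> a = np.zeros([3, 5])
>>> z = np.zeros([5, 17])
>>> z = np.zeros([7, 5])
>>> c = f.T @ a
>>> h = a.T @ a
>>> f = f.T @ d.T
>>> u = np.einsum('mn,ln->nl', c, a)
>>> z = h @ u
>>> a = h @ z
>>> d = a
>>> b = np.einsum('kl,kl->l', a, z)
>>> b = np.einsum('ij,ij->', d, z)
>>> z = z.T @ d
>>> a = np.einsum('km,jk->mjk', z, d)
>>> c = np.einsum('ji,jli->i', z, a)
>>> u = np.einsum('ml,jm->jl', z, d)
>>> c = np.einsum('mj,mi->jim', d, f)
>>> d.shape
(5, 3)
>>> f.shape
(5, 7)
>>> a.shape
(3, 5, 3)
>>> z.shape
(3, 3)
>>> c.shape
(3, 7, 5)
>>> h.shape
(5, 5)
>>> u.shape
(5, 3)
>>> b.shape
()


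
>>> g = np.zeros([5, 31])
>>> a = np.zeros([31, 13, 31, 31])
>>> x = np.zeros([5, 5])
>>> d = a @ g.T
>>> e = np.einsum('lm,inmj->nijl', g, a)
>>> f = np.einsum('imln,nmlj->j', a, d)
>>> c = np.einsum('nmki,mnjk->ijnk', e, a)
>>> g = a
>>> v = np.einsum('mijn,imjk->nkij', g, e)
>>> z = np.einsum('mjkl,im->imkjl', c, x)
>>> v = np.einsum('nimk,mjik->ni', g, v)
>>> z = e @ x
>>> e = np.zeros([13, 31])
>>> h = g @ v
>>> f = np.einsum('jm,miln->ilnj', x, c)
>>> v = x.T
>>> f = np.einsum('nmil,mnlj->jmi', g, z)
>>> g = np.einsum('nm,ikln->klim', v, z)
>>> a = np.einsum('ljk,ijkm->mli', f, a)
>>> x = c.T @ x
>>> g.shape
(31, 31, 13, 5)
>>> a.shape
(31, 5, 31)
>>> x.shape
(31, 13, 31, 5)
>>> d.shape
(31, 13, 31, 5)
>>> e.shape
(13, 31)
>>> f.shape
(5, 13, 31)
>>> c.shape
(5, 31, 13, 31)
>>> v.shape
(5, 5)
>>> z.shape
(13, 31, 31, 5)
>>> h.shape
(31, 13, 31, 13)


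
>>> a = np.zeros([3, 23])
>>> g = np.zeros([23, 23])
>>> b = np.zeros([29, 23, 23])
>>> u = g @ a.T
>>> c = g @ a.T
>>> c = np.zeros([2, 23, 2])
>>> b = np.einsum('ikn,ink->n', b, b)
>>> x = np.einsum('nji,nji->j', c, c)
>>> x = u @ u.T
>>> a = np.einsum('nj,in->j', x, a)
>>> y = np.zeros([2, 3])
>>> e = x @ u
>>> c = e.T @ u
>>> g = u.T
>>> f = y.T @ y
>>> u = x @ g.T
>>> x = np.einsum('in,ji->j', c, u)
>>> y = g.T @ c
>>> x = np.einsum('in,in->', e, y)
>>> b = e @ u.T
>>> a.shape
(23,)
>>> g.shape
(3, 23)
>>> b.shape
(23, 23)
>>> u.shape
(23, 3)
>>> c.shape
(3, 3)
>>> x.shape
()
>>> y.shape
(23, 3)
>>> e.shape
(23, 3)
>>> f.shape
(3, 3)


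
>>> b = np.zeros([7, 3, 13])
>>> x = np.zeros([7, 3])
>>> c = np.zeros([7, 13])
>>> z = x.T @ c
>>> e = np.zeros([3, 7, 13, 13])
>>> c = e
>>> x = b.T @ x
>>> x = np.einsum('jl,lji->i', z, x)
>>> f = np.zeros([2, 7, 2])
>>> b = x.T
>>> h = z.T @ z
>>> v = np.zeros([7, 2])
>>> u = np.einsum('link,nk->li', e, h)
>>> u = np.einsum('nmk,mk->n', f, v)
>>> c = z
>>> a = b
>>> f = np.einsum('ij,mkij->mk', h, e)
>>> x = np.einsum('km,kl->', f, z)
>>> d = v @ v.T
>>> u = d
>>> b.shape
(3,)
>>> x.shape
()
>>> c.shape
(3, 13)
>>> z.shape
(3, 13)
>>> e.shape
(3, 7, 13, 13)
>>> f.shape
(3, 7)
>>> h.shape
(13, 13)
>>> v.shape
(7, 2)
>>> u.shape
(7, 7)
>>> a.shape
(3,)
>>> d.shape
(7, 7)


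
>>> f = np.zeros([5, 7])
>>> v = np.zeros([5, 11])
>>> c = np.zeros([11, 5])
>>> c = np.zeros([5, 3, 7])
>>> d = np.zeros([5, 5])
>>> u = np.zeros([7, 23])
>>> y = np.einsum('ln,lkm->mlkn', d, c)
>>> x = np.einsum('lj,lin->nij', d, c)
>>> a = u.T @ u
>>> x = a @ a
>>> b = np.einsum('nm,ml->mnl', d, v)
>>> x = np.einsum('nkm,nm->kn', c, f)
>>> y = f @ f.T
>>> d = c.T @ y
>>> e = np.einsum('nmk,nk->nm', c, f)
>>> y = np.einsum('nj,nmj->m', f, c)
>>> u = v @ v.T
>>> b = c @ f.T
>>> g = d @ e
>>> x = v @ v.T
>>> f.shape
(5, 7)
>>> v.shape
(5, 11)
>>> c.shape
(5, 3, 7)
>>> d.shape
(7, 3, 5)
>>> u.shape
(5, 5)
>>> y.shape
(3,)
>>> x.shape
(5, 5)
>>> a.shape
(23, 23)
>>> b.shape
(5, 3, 5)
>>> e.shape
(5, 3)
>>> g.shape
(7, 3, 3)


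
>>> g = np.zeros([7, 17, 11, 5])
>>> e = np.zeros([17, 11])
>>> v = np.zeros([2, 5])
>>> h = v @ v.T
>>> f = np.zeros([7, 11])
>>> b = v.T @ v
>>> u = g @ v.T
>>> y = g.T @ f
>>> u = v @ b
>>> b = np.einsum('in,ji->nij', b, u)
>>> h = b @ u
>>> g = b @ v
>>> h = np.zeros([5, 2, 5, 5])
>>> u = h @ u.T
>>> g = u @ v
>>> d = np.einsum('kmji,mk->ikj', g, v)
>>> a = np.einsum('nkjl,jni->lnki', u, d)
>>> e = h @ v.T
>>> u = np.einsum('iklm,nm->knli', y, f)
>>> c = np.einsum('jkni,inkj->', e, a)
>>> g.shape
(5, 2, 5, 5)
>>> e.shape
(5, 2, 5, 2)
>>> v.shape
(2, 5)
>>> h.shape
(5, 2, 5, 5)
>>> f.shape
(7, 11)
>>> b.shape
(5, 5, 2)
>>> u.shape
(11, 7, 17, 5)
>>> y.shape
(5, 11, 17, 11)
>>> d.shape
(5, 5, 5)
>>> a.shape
(2, 5, 2, 5)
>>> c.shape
()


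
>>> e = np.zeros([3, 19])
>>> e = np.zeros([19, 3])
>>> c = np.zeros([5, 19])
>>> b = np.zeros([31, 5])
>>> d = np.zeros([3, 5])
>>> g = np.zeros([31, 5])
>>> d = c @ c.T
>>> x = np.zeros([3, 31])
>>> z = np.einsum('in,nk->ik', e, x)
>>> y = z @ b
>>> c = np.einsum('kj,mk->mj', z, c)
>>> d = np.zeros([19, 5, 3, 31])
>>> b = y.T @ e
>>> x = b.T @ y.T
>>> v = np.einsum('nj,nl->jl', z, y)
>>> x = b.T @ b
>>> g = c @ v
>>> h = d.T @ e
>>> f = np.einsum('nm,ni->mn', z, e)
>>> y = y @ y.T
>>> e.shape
(19, 3)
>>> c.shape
(5, 31)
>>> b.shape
(5, 3)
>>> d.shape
(19, 5, 3, 31)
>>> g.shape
(5, 5)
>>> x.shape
(3, 3)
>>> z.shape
(19, 31)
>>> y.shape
(19, 19)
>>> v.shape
(31, 5)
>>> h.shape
(31, 3, 5, 3)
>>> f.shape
(31, 19)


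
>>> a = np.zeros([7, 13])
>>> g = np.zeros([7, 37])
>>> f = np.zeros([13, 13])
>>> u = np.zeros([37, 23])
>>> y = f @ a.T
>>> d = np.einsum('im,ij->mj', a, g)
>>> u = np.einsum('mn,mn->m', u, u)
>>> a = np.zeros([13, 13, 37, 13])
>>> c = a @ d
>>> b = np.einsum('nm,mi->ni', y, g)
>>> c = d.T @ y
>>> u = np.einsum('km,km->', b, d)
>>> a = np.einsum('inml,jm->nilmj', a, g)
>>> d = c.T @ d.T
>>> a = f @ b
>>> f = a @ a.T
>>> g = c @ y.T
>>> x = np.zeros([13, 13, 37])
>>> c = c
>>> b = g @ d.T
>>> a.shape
(13, 37)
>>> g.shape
(37, 13)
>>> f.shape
(13, 13)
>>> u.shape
()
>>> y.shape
(13, 7)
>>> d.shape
(7, 13)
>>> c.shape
(37, 7)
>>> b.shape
(37, 7)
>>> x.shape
(13, 13, 37)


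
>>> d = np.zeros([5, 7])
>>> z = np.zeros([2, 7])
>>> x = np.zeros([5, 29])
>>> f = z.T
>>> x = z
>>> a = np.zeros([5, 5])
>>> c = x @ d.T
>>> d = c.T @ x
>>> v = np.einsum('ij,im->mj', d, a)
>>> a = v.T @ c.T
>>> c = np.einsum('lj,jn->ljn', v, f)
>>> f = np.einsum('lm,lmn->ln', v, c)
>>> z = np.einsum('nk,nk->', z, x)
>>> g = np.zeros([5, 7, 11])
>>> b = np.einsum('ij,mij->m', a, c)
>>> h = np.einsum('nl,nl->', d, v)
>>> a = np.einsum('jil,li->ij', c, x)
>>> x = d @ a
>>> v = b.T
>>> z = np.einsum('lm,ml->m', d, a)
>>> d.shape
(5, 7)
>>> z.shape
(7,)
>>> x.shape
(5, 5)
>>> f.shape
(5, 2)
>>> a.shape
(7, 5)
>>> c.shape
(5, 7, 2)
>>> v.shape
(5,)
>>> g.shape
(5, 7, 11)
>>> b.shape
(5,)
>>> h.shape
()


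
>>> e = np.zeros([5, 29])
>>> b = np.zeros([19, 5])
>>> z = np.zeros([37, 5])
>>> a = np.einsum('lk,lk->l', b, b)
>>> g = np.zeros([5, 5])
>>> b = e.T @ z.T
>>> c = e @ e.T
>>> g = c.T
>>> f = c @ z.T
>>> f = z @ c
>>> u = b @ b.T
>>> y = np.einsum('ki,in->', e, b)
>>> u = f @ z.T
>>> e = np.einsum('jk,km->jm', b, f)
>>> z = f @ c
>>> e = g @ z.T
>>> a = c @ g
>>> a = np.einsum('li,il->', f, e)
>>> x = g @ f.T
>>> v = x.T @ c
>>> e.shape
(5, 37)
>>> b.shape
(29, 37)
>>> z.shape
(37, 5)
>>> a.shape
()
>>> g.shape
(5, 5)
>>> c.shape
(5, 5)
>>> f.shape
(37, 5)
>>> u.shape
(37, 37)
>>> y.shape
()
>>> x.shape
(5, 37)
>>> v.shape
(37, 5)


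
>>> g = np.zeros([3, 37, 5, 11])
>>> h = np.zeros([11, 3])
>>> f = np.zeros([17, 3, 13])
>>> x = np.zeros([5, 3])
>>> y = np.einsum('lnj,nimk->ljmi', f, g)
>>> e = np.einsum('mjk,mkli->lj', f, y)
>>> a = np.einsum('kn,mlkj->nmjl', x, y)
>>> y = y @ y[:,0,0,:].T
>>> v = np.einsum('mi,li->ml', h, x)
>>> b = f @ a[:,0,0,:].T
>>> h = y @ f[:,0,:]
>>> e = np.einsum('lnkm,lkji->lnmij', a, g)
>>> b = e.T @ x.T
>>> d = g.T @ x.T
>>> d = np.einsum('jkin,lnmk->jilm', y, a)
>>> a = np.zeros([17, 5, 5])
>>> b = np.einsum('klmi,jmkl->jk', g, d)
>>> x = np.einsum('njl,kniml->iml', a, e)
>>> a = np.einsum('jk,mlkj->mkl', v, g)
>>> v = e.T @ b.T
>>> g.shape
(3, 37, 5, 11)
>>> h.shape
(17, 13, 5, 13)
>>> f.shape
(17, 3, 13)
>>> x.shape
(13, 11, 5)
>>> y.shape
(17, 13, 5, 17)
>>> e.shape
(3, 17, 13, 11, 5)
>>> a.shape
(3, 5, 37)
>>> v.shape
(5, 11, 13, 17, 17)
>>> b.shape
(17, 3)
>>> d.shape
(17, 5, 3, 37)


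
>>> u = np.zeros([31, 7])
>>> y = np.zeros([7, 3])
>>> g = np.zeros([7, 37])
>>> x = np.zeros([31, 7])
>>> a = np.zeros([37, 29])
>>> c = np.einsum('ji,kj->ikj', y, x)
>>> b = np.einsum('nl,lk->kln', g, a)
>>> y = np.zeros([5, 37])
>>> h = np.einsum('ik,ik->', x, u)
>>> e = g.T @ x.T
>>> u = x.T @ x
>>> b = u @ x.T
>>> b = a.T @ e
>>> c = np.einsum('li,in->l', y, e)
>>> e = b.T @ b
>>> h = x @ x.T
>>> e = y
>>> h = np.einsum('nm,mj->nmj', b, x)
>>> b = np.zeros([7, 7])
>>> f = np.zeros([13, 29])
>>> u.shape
(7, 7)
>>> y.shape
(5, 37)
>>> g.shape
(7, 37)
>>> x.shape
(31, 7)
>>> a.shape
(37, 29)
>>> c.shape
(5,)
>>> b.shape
(7, 7)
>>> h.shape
(29, 31, 7)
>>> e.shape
(5, 37)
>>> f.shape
(13, 29)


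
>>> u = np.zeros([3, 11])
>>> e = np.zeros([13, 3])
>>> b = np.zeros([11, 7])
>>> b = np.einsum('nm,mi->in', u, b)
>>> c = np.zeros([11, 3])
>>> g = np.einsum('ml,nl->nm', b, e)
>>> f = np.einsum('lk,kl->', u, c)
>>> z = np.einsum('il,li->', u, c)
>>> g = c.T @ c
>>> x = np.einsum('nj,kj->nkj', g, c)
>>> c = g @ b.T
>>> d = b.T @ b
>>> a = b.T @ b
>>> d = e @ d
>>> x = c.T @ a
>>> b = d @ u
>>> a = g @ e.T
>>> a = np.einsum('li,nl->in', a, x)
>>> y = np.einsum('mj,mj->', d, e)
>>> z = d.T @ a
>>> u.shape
(3, 11)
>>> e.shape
(13, 3)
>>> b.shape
(13, 11)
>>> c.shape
(3, 7)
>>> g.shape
(3, 3)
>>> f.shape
()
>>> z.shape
(3, 7)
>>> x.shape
(7, 3)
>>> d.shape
(13, 3)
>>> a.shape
(13, 7)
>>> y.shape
()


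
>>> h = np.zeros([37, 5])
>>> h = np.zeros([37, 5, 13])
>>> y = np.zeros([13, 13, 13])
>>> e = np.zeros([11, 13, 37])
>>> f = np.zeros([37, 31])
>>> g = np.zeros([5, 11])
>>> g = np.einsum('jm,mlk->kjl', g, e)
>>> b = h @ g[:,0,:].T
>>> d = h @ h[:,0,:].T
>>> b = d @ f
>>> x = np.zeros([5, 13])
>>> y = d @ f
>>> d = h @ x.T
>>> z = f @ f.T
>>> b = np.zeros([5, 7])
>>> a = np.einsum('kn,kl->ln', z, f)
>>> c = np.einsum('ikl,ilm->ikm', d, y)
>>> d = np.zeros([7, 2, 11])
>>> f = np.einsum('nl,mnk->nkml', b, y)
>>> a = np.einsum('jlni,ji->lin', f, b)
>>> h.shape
(37, 5, 13)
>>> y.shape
(37, 5, 31)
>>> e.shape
(11, 13, 37)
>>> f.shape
(5, 31, 37, 7)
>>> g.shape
(37, 5, 13)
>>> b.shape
(5, 7)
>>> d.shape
(7, 2, 11)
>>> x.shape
(5, 13)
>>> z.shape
(37, 37)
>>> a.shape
(31, 7, 37)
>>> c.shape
(37, 5, 31)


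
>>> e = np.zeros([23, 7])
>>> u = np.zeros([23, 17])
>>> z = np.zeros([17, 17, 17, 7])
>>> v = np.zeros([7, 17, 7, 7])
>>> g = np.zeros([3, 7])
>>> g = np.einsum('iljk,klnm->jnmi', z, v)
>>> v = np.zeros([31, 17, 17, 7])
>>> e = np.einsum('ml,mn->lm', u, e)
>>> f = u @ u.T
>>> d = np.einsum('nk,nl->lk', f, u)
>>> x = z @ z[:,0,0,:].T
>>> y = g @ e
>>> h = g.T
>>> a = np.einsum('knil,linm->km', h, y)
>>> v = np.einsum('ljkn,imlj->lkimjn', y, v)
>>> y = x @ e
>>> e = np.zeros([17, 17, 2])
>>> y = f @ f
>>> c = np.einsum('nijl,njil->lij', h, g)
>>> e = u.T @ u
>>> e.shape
(17, 17)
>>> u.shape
(23, 17)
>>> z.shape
(17, 17, 17, 7)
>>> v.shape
(17, 7, 31, 17, 7, 23)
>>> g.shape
(17, 7, 7, 17)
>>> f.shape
(23, 23)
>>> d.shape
(17, 23)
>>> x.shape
(17, 17, 17, 17)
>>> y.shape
(23, 23)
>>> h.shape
(17, 7, 7, 17)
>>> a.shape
(17, 23)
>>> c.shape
(17, 7, 7)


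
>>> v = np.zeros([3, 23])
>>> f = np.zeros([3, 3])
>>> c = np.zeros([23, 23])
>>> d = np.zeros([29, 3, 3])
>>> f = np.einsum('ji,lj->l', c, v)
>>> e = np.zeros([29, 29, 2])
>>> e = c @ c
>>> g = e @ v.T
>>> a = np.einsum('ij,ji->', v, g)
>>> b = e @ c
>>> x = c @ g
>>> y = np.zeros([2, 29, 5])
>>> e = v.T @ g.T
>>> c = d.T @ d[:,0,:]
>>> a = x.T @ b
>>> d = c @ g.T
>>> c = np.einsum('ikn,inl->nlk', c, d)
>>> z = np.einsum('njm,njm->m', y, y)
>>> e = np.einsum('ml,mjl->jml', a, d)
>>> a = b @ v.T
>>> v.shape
(3, 23)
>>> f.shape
(3,)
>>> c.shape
(3, 23, 3)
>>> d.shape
(3, 3, 23)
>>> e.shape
(3, 3, 23)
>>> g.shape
(23, 3)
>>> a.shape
(23, 3)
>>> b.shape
(23, 23)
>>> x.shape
(23, 3)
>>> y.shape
(2, 29, 5)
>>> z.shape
(5,)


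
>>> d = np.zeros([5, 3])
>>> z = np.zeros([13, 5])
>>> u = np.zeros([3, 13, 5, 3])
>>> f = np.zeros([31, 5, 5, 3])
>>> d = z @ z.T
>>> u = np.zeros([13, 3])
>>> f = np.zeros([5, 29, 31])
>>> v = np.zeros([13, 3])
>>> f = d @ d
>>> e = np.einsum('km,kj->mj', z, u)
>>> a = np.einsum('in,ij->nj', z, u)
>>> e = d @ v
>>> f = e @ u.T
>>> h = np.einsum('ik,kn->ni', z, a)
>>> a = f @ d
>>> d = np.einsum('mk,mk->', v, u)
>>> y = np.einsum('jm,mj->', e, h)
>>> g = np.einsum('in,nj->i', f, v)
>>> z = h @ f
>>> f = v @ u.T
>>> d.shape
()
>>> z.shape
(3, 13)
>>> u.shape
(13, 3)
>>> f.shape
(13, 13)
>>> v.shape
(13, 3)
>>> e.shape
(13, 3)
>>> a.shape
(13, 13)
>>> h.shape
(3, 13)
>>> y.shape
()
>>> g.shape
(13,)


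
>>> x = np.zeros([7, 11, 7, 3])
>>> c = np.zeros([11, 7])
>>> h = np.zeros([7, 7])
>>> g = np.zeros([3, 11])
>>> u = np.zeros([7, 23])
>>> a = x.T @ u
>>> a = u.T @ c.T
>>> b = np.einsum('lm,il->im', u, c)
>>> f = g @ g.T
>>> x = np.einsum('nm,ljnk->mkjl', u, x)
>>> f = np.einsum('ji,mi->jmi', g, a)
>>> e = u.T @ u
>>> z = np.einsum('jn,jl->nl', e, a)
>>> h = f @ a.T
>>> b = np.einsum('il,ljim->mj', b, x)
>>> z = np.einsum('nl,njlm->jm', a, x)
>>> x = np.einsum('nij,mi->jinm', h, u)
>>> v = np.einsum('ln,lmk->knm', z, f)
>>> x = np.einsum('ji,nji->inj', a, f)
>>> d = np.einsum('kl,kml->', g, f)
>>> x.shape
(11, 3, 23)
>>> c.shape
(11, 7)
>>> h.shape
(3, 23, 23)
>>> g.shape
(3, 11)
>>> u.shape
(7, 23)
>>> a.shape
(23, 11)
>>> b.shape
(7, 3)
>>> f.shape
(3, 23, 11)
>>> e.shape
(23, 23)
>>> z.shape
(3, 7)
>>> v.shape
(11, 7, 23)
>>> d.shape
()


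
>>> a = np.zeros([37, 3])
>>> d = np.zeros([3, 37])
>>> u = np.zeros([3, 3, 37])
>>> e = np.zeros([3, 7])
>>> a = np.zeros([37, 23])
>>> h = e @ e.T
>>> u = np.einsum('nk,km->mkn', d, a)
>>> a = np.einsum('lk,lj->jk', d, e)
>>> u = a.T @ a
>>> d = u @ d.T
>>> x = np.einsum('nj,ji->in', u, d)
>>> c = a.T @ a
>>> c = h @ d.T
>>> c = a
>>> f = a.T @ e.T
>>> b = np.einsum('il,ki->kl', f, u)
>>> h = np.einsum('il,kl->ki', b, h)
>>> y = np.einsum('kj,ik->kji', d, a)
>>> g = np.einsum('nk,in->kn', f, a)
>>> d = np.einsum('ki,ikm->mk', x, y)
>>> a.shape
(7, 37)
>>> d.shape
(7, 3)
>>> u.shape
(37, 37)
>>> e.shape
(3, 7)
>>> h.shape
(3, 37)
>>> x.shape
(3, 37)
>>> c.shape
(7, 37)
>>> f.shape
(37, 3)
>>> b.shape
(37, 3)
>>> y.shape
(37, 3, 7)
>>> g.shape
(3, 37)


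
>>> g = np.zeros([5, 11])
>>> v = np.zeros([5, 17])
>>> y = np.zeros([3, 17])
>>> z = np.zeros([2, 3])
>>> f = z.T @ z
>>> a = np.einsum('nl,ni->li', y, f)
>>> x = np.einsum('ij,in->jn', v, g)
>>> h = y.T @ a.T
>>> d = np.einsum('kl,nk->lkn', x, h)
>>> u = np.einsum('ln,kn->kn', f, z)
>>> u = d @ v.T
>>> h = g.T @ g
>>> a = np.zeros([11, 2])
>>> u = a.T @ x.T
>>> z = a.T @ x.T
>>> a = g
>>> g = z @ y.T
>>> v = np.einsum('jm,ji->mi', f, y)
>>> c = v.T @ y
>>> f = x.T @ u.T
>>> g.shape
(2, 3)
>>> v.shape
(3, 17)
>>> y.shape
(3, 17)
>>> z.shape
(2, 17)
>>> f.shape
(11, 2)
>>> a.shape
(5, 11)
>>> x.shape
(17, 11)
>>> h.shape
(11, 11)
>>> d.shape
(11, 17, 17)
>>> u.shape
(2, 17)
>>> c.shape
(17, 17)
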